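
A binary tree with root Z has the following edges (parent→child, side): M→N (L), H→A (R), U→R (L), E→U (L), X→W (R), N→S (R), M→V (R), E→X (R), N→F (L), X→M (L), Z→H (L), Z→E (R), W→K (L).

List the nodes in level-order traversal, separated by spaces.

Level-order visits nodes level by level from the root, left to right within each level.
Level 0: Z
Level 1: H, E
Level 2: A, U, X
Level 3: R, M, W
Level 4: N, V, K
Level 5: F, S

Z H E A U X R M W N V K F S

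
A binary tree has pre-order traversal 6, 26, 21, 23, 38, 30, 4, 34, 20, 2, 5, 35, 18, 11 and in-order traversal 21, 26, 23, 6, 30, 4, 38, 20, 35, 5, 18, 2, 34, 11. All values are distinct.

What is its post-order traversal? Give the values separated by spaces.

21 23 26 4 30 35 18 5 2 20 11 34 38 6

The first element of pre-order is the root; it splits in-order into left and right subtrees.
Root 6: left subtree has 3 nodes {21, 26, 23}, right has 10 {30, 4, 38, 20, 35, 5, 18, 2, 34, 11}.
  Root 26: left subtree has 1 node {21}, right has 1 {23}.
  Root 38: left subtree has 2 nodes {30, 4}, right has 7 {20, 35, 5, 18, 2, 34, 11}.
    Root 30: left subtree has 0 nodes { }, right has 1 {4}.
    Root 34: left subtree has 5 nodes {20, 35, 5, 18, 2}, right has 1 {11}.
      Root 20: left subtree has 0 nodes { }, right has 4 {35, 5, 18, 2}.
        Root 2: left subtree has 3 nodes {35, 5, 18}, right has 0 { }.
          Root 5: left subtree has 1 node {35}, right has 1 {18}.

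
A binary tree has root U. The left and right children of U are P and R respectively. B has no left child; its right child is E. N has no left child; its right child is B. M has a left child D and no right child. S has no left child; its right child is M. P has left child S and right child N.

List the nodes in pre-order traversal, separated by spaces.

U P S M D N B E R

Pre-order visits the node, then its left subtree, then its right subtree.
Visit U.
At U: go left to P.
  Visit P.
  At P: go left to S.
    Visit S.
    At S: no left child.
    At S: go right to M.
      Visit M.
      At M: go left to D.
        D is a leaf — visit D.
      At M: no right child.
  At P: go right to N.
    Visit N.
    At N: no left child.
    At N: go right to B.
      Visit B.
      At B: no left child.
      At B: go right to E.
        E is a leaf — visit E.
At U: go right to R.
  R is a leaf — visit R.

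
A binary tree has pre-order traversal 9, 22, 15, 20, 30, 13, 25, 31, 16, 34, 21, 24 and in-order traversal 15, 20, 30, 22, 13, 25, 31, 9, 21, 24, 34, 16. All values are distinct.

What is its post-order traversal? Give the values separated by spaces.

30 20 15 31 25 13 22 24 21 34 16 9

The first element of pre-order is the root; it splits in-order into left and right subtrees.
Root 9: left subtree has 7 nodes {15, 20, 30, 22, 13, 25, 31}, right has 4 {21, 24, 34, 16}.
  Root 22: left subtree has 3 nodes {15, 20, 30}, right has 3 {13, 25, 31}.
    Root 15: left subtree has 0 nodes { }, right has 2 {20, 30}.
      Root 20: left subtree has 0 nodes { }, right has 1 {30}.
    Root 13: left subtree has 0 nodes { }, right has 2 {25, 31}.
      Root 25: left subtree has 0 nodes { }, right has 1 {31}.
  Root 16: left subtree has 3 nodes {21, 24, 34}, right has 0 { }.
    Root 34: left subtree has 2 nodes {21, 24}, right has 0 { }.
      Root 21: left subtree has 0 nodes { }, right has 1 {24}.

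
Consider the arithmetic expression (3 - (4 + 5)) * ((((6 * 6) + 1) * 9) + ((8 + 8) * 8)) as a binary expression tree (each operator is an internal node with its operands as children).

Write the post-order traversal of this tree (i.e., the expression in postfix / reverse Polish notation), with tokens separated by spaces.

Post-order on an expression tree gives postfix notation: for each operator, emit left operand, right operand, then the operator.

3 4 5 + - 6 6 * 1 + 9 * 8 8 + 8 * + *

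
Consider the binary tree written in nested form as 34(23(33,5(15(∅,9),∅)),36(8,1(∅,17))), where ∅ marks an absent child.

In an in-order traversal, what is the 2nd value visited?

In-order visits the left subtree, then the node, then the right subtree.
At 34: go left to 23.
  At 23: go left to 33.
    33 is a leaf — visit 33.
  Visit 23.
  At 23: go right to 5.
    At 5: go left to 15.
      At 15: no left child.
      Visit 15.
      At 15: go right to 9.
        9 is a leaf — visit 9.
    Visit 5.
    At 5: no right child.
Visit 34.
At 34: go right to 36.
  At 36: go left to 8.
    8 is a leaf — visit 8.
  Visit 36.
  At 36: go right to 1.
    At 1: no left child.
    Visit 1.
    At 1: go right to 17.
      17 is a leaf — visit 17.
Full in-order sequence: 33, 23, 15, 9, 5, 34, 8, 36, 1, 17.

23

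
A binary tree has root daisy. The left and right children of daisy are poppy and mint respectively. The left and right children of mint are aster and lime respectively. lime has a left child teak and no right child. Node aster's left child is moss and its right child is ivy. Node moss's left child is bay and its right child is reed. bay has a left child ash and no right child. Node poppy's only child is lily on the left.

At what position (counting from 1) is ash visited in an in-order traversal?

In-order visits the left subtree, then the node, then the right subtree.
At daisy: go left to poppy.
  At poppy: go left to lily.
    lily is a leaf — visit lily.
  Visit poppy.
  At poppy: no right child.
Visit daisy.
At daisy: go right to mint.
  At mint: go left to aster.
    At aster: go left to moss.
      At moss: go left to bay.
        At bay: go left to ash.
          ash is a leaf — visit ash.
        Visit bay.
        At bay: no right child.
      Visit moss.
      At moss: go right to reed.
        reed is a leaf — visit reed.
    Visit aster.
    At aster: go right to ivy.
      ivy is a leaf — visit ivy.
  Visit mint.
  At mint: go right to lime.
    At lime: go left to teak.
      teak is a leaf — visit teak.
    Visit lime.
    At lime: no right child.
Full in-order sequence: lily, poppy, daisy, ash, bay, moss, reed, aster, ivy, mint, teak, lime.

4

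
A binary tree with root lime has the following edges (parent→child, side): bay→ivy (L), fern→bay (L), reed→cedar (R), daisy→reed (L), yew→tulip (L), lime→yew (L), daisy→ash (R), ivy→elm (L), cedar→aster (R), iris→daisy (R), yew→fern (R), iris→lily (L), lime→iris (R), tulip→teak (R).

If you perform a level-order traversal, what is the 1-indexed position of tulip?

Level-order visits nodes level by level from the root, left to right within each level.
Level 0: lime
Level 1: yew, iris
Level 2: tulip, fern, lily, daisy
Level 3: teak, bay, reed, ash
Level 4: ivy, cedar
Level 5: elm, aster
Full level-order sequence: lime, yew, iris, tulip, fern, lily, daisy, teak, bay, reed, ash, ivy, cedar, elm, aster.

4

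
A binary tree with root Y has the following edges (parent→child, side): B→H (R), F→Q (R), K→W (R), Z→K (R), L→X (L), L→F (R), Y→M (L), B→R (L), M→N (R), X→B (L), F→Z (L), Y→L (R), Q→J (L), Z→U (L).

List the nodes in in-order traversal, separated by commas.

M, N, Y, R, B, H, X, L, U, Z, K, W, F, J, Q

In-order visits the left subtree, then the node, then the right subtree.
At Y: go left to M.
  At M: no left child.
  Visit M.
  At M: go right to N.
    N is a leaf — visit N.
Visit Y.
At Y: go right to L.
  At L: go left to X.
    At X: go left to B.
      At B: go left to R.
        R is a leaf — visit R.
      Visit B.
      At B: go right to H.
        H is a leaf — visit H.
    Visit X.
    At X: no right child.
  Visit L.
  At L: go right to F.
    At F: go left to Z.
      At Z: go left to U.
        U is a leaf — visit U.
      Visit Z.
      At Z: go right to K.
        At K: no left child.
        Visit K.
        At K: go right to W.
          W is a leaf — visit W.
    Visit F.
    At F: go right to Q.
      At Q: go left to J.
        J is a leaf — visit J.
      Visit Q.
      At Q: no right child.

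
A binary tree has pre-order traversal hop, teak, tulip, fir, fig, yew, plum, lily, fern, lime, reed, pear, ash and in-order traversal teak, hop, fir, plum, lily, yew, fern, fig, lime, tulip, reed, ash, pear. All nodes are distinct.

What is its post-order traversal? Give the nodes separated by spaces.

The first element of pre-order is the root; it splits in-order into left and right subtrees.
Root hop: left subtree has 1 node {teak}, right has 11 {fir, plum, lily, yew, fern, fig, lime, tulip, reed, ash, pear}.
  Root tulip: left subtree has 7 nodes {fir, plum, lily, yew, fern, fig, lime}, right has 3 {reed, ash, pear}.
    Root fir: left subtree has 0 nodes { }, right has 6 {plum, lily, yew, fern, fig, lime}.
      Root fig: left subtree has 4 nodes {plum, lily, yew, fern}, right has 1 {lime}.
        Root yew: left subtree has 2 nodes {plum, lily}, right has 1 {fern}.
          Root plum: left subtree has 0 nodes { }, right has 1 {lily}.
    Root reed: left subtree has 0 nodes { }, right has 2 {ash, pear}.
      Root pear: left subtree has 1 node {ash}, right has 0 { }.

teak lily plum fern yew lime fig fir ash pear reed tulip hop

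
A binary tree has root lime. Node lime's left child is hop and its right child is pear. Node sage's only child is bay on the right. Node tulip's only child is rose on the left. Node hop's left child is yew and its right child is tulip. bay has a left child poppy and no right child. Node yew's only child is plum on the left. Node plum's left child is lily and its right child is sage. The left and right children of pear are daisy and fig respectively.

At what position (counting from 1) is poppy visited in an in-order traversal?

4

In-order visits the left subtree, then the node, then the right subtree.
At lime: go left to hop.
  At hop: go left to yew.
    At yew: go left to plum.
      At plum: go left to lily.
        lily is a leaf — visit lily.
      Visit plum.
      At plum: go right to sage.
        At sage: no left child.
        Visit sage.
        At sage: go right to bay.
          At bay: go left to poppy.
            poppy is a leaf — visit poppy.
          Visit bay.
          At bay: no right child.
    Visit yew.
    At yew: no right child.
  Visit hop.
  At hop: go right to tulip.
    At tulip: go left to rose.
      rose is a leaf — visit rose.
    Visit tulip.
    At tulip: no right child.
Visit lime.
At lime: go right to pear.
  At pear: go left to daisy.
    daisy is a leaf — visit daisy.
  Visit pear.
  At pear: go right to fig.
    fig is a leaf — visit fig.
Full in-order sequence: lily, plum, sage, poppy, bay, yew, hop, rose, tulip, lime, daisy, pear, fig.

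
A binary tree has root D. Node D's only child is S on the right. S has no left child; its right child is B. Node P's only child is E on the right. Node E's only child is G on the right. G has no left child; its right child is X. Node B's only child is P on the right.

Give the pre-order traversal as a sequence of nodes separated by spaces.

Pre-order visits the node, then its left subtree, then its right subtree.
Visit D.
At D: no left child.
At D: go right to S.
  Visit S.
  At S: no left child.
  At S: go right to B.
    Visit B.
    At B: no left child.
    At B: go right to P.
      Visit P.
      At P: no left child.
      At P: go right to E.
        Visit E.
        At E: no left child.
        At E: go right to G.
          Visit G.
          At G: no left child.
          At G: go right to X.
            X is a leaf — visit X.

D S B P E G X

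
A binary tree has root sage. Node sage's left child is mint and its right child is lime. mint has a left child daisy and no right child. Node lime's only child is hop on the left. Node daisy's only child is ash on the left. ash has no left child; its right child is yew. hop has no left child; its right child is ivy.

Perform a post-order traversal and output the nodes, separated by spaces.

Post-order visits the left subtree, then the right subtree, then the node.
At sage: go left to mint.
  At mint: go left to daisy.
    At daisy: go left to ash.
      At ash: no left child.
      At ash: go right to yew.
        yew is a leaf — visit yew.
      Visit ash.
    At daisy: no right child.
    Visit daisy.
  At mint: no right child.
  Visit mint.
At sage: go right to lime.
  At lime: go left to hop.
    At hop: no left child.
    At hop: go right to ivy.
      ivy is a leaf — visit ivy.
    Visit hop.
  At lime: no right child.
  Visit lime.
Visit sage.

yew ash daisy mint ivy hop lime sage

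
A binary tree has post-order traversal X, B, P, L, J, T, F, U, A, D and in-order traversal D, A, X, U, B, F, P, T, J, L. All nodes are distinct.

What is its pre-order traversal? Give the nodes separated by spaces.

The last element of post-order is the root; it splits in-order into left and right subtrees.
Root D: left subtree has 0 nodes { }, right has 9 {A, X, U, B, F, P, T, J, L}.
  Root A: left subtree has 0 nodes { }, right has 8 {X, U, B, F, P, T, J, L}.
    Root U: left subtree has 1 node {X}, right has 6 {B, F, P, T, J, L}.
      Root F: left subtree has 1 node {B}, right has 4 {P, T, J, L}.
        Root T: left subtree has 1 node {P}, right has 2 {J, L}.
          Root J: left subtree has 0 nodes { }, right has 1 {L}.

D A U X F B T P J L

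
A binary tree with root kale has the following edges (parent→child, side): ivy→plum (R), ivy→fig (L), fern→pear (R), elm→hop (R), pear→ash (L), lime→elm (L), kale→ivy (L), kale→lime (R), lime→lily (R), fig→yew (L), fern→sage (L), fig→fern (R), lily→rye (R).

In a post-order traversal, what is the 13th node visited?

lime

Post-order visits the left subtree, then the right subtree, then the node.
At kale: go left to ivy.
  At ivy: go left to fig.
    At fig: go left to yew.
      yew is a leaf — visit yew.
    At fig: go right to fern.
      At fern: go left to sage.
        sage is a leaf — visit sage.
      At fern: go right to pear.
        At pear: go left to ash.
          ash is a leaf — visit ash.
        At pear: no right child.
        Visit pear.
      Visit fern.
    Visit fig.
  At ivy: go right to plum.
    plum is a leaf — visit plum.
  Visit ivy.
At kale: go right to lime.
  At lime: go left to elm.
    At elm: no left child.
    At elm: go right to hop.
      hop is a leaf — visit hop.
    Visit elm.
  At lime: go right to lily.
    At lily: no left child.
    At lily: go right to rye.
      rye is a leaf — visit rye.
    Visit lily.
  Visit lime.
Visit kale.
Full post-order sequence: yew, sage, ash, pear, fern, fig, plum, ivy, hop, elm, rye, lily, lime, kale.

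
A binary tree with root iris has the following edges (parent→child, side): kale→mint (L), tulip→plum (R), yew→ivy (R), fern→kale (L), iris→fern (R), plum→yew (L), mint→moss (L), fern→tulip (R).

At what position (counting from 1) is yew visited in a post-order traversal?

5

Post-order visits the left subtree, then the right subtree, then the node.
At iris: no left child.
At iris: go right to fern.
  At fern: go left to kale.
    At kale: go left to mint.
      At mint: go left to moss.
        moss is a leaf — visit moss.
      At mint: no right child.
      Visit mint.
    At kale: no right child.
    Visit kale.
  At fern: go right to tulip.
    At tulip: no left child.
    At tulip: go right to plum.
      At plum: go left to yew.
        At yew: no left child.
        At yew: go right to ivy.
          ivy is a leaf — visit ivy.
        Visit yew.
      At plum: no right child.
      Visit plum.
    Visit tulip.
  Visit fern.
Visit iris.
Full post-order sequence: moss, mint, kale, ivy, yew, plum, tulip, fern, iris.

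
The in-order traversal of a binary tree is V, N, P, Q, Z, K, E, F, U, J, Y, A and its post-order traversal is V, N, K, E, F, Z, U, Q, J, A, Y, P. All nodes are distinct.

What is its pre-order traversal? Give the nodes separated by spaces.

P N V Y J Q U Z F E K A

The last element of post-order is the root; it splits in-order into left and right subtrees.
Root P: left subtree has 2 nodes {V, N}, right has 9 {Q, Z, K, E, F, U, J, Y, A}.
  Root N: left subtree has 1 node {V}, right has 0 { }.
  Root Y: left subtree has 7 nodes {Q, Z, K, E, F, U, J}, right has 1 {A}.
    Root J: left subtree has 6 nodes {Q, Z, K, E, F, U}, right has 0 { }.
      Root Q: left subtree has 0 nodes { }, right has 5 {Z, K, E, F, U}.
        Root U: left subtree has 4 nodes {Z, K, E, F}, right has 0 { }.
          Root Z: left subtree has 0 nodes { }, right has 3 {K, E, F}.
            Root F: left subtree has 2 nodes {K, E}, right has 0 { }.
              Root E: left subtree has 1 node {K}, right has 0 { }.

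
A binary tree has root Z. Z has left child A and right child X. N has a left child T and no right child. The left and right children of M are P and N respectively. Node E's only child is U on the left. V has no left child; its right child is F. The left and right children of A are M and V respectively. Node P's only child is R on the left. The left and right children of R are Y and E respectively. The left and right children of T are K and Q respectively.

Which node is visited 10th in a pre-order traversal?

T

Pre-order visits the node, then its left subtree, then its right subtree.
Visit Z.
At Z: go left to A.
  Visit A.
  At A: go left to M.
    Visit M.
    At M: go left to P.
      Visit P.
      At P: go left to R.
        Visit R.
        At R: go left to Y.
          Y is a leaf — visit Y.
        At R: go right to E.
          Visit E.
          At E: go left to U.
            U is a leaf — visit U.
          At E: no right child.
      At P: no right child.
    At M: go right to N.
      Visit N.
      At N: go left to T.
        Visit T.
        At T: go left to K.
          K is a leaf — visit K.
        At T: go right to Q.
          Q is a leaf — visit Q.
      At N: no right child.
  At A: go right to V.
    Visit V.
    At V: no left child.
    At V: go right to F.
      F is a leaf — visit F.
At Z: go right to X.
  X is a leaf — visit X.
Full pre-order sequence: Z, A, M, P, R, Y, E, U, N, T, K, Q, V, F, X.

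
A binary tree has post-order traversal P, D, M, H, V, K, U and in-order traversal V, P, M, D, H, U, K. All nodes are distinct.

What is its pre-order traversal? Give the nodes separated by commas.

U, V, H, M, P, D, K

The last element of post-order is the root; it splits in-order into left and right subtrees.
Root U: left subtree has 5 nodes {V, P, M, D, H}, right has 1 {K}.
  Root V: left subtree has 0 nodes { }, right has 4 {P, M, D, H}.
    Root H: left subtree has 3 nodes {P, M, D}, right has 0 { }.
      Root M: left subtree has 1 node {P}, right has 1 {D}.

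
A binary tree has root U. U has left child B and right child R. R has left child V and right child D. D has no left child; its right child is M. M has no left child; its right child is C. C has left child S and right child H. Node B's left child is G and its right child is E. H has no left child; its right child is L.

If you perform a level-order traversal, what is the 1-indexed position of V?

Level-order visits nodes level by level from the root, left to right within each level.
Level 0: U
Level 1: B, R
Level 2: G, E, V, D
Level 3: M
Level 4: C
Level 5: S, H
Level 6: L
Full level-order sequence: U, B, R, G, E, V, D, M, C, S, H, L.

6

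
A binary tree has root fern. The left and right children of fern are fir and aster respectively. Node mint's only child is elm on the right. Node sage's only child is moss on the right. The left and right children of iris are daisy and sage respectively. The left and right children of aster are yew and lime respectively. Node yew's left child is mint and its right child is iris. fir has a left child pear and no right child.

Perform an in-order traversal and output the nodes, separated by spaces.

In-order visits the left subtree, then the node, then the right subtree.
At fern: go left to fir.
  At fir: go left to pear.
    pear is a leaf — visit pear.
  Visit fir.
  At fir: no right child.
Visit fern.
At fern: go right to aster.
  At aster: go left to yew.
    At yew: go left to mint.
      At mint: no left child.
      Visit mint.
      At mint: go right to elm.
        elm is a leaf — visit elm.
    Visit yew.
    At yew: go right to iris.
      At iris: go left to daisy.
        daisy is a leaf — visit daisy.
      Visit iris.
      At iris: go right to sage.
        At sage: no left child.
        Visit sage.
        At sage: go right to moss.
          moss is a leaf — visit moss.
  Visit aster.
  At aster: go right to lime.
    lime is a leaf — visit lime.

pear fir fern mint elm yew daisy iris sage moss aster lime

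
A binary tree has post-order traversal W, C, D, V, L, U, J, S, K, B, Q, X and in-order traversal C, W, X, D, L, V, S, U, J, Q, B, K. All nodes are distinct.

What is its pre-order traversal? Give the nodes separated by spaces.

X C W Q S L D V J U B K

The last element of post-order is the root; it splits in-order into left and right subtrees.
Root X: left subtree has 2 nodes {C, W}, right has 9 {D, L, V, S, U, J, Q, B, K}.
  Root C: left subtree has 0 nodes { }, right has 1 {W}.
  Root Q: left subtree has 6 nodes {D, L, V, S, U, J}, right has 2 {B, K}.
    Root S: left subtree has 3 nodes {D, L, V}, right has 2 {U, J}.
      Root L: left subtree has 1 node {D}, right has 1 {V}.
      Root J: left subtree has 1 node {U}, right has 0 { }.
    Root B: left subtree has 0 nodes { }, right has 1 {K}.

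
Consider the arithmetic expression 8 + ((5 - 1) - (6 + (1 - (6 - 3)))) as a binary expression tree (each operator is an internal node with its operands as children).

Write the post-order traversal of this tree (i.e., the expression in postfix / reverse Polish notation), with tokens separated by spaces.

Post-order on an expression tree gives postfix notation: for each operator, emit left operand, right operand, then the operator.

8 5 1 - 6 1 6 3 - - + - +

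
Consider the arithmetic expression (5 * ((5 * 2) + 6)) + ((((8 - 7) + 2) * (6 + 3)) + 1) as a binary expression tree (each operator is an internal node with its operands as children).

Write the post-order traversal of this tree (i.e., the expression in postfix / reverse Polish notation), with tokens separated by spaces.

Post-order on an expression tree gives postfix notation: for each operator, emit left operand, right operand, then the operator.

5 5 2 * 6 + * 8 7 - 2 + 6 3 + * 1 + +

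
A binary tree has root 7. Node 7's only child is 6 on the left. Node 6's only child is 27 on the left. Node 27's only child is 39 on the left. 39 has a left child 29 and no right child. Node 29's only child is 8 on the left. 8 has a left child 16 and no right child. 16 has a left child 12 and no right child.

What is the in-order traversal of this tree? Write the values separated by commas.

In-order visits the left subtree, then the node, then the right subtree.
At 7: go left to 6.
  At 6: go left to 27.
    At 27: go left to 39.
      At 39: go left to 29.
        At 29: go left to 8.
          At 8: go left to 16.
            At 16: go left to 12.
              12 is a leaf — visit 12.
            Visit 16.
            At 16: no right child.
          Visit 8.
          At 8: no right child.
        Visit 29.
        At 29: no right child.
      Visit 39.
      At 39: no right child.
    Visit 27.
    At 27: no right child.
  Visit 6.
  At 6: no right child.
Visit 7.
At 7: no right child.

12, 16, 8, 29, 39, 27, 6, 7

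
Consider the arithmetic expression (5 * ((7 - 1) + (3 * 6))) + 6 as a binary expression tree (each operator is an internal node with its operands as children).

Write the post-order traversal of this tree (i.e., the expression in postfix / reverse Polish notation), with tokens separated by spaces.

Post-order on an expression tree gives postfix notation: for each operator, emit left operand, right operand, then the operator.

5 7 1 - 3 6 * + * 6 +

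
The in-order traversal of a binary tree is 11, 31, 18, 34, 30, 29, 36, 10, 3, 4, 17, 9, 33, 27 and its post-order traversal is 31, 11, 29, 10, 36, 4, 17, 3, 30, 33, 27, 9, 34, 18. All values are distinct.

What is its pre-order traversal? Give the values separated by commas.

The last element of post-order is the root; it splits in-order into left and right subtrees.
Root 18: left subtree has 2 nodes {11, 31}, right has 11 {34, 30, 29, 36, 10, 3, 4, 17, 9, 33, 27}.
  Root 11: left subtree has 0 nodes { }, right has 1 {31}.
  Root 34: left subtree has 0 nodes { }, right has 10 {30, 29, 36, 10, 3, 4, 17, 9, 33, 27}.
    Root 9: left subtree has 7 nodes {30, 29, 36, 10, 3, 4, 17}, right has 2 {33, 27}.
      Root 30: left subtree has 0 nodes { }, right has 6 {29, 36, 10, 3, 4, 17}.
        Root 3: left subtree has 3 nodes {29, 36, 10}, right has 2 {4, 17}.
          Root 36: left subtree has 1 node {29}, right has 1 {10}.
          Root 17: left subtree has 1 node {4}, right has 0 { }.
      Root 27: left subtree has 1 node {33}, right has 0 { }.

18, 11, 31, 34, 9, 30, 3, 36, 29, 10, 17, 4, 27, 33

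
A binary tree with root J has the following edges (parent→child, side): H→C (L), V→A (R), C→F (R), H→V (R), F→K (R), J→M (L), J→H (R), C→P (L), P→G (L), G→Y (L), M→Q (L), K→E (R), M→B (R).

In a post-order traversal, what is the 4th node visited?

Post-order visits the left subtree, then the right subtree, then the node.
At J: go left to M.
  At M: go left to Q.
    Q is a leaf — visit Q.
  At M: go right to B.
    B is a leaf — visit B.
  Visit M.
At J: go right to H.
  At H: go left to C.
    At C: go left to P.
      At P: go left to G.
        At G: go left to Y.
          Y is a leaf — visit Y.
        At G: no right child.
        Visit G.
      At P: no right child.
      Visit P.
    At C: go right to F.
      At F: no left child.
      At F: go right to K.
        At K: no left child.
        At K: go right to E.
          E is a leaf — visit E.
        Visit K.
      Visit F.
    Visit C.
  At H: go right to V.
    At V: no left child.
    At V: go right to A.
      A is a leaf — visit A.
    Visit V.
  Visit H.
Visit J.
Full post-order sequence: Q, B, M, Y, G, P, E, K, F, C, A, V, H, J.

Y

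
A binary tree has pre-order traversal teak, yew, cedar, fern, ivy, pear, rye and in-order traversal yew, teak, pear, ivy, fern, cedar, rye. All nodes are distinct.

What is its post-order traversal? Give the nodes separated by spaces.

The first element of pre-order is the root; it splits in-order into left and right subtrees.
Root teak: left subtree has 1 node {yew}, right has 5 {pear, ivy, fern, cedar, rye}.
  Root cedar: left subtree has 3 nodes {pear, ivy, fern}, right has 1 {rye}.
    Root fern: left subtree has 2 nodes {pear, ivy}, right has 0 { }.
      Root ivy: left subtree has 1 node {pear}, right has 0 { }.

yew pear ivy fern rye cedar teak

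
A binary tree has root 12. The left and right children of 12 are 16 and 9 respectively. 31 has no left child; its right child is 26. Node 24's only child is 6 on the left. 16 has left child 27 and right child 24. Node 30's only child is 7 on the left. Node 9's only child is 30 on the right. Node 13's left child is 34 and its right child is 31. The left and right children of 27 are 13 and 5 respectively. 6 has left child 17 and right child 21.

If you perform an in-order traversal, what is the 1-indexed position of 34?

1

In-order visits the left subtree, then the node, then the right subtree.
At 12: go left to 16.
  At 16: go left to 27.
    At 27: go left to 13.
      At 13: go left to 34.
        34 is a leaf — visit 34.
      Visit 13.
      At 13: go right to 31.
        At 31: no left child.
        Visit 31.
        At 31: go right to 26.
          26 is a leaf — visit 26.
    Visit 27.
    At 27: go right to 5.
      5 is a leaf — visit 5.
  Visit 16.
  At 16: go right to 24.
    At 24: go left to 6.
      At 6: go left to 17.
        17 is a leaf — visit 17.
      Visit 6.
      At 6: go right to 21.
        21 is a leaf — visit 21.
    Visit 24.
    At 24: no right child.
Visit 12.
At 12: go right to 9.
  At 9: no left child.
  Visit 9.
  At 9: go right to 30.
    At 30: go left to 7.
      7 is a leaf — visit 7.
    Visit 30.
    At 30: no right child.
Full in-order sequence: 34, 13, 31, 26, 27, 5, 16, 17, 6, 21, 24, 12, 9, 7, 30.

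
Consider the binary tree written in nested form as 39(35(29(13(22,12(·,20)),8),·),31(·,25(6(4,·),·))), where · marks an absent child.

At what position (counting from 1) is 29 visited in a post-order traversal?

Post-order visits the left subtree, then the right subtree, then the node.
At 39: go left to 35.
  At 35: go left to 29.
    At 29: go left to 13.
      At 13: go left to 22.
        22 is a leaf — visit 22.
      At 13: go right to 12.
        At 12: no left child.
        At 12: go right to 20.
          20 is a leaf — visit 20.
        Visit 12.
      Visit 13.
    At 29: go right to 8.
      8 is a leaf — visit 8.
    Visit 29.
  At 35: no right child.
  Visit 35.
At 39: go right to 31.
  At 31: no left child.
  At 31: go right to 25.
    At 25: go left to 6.
      At 6: go left to 4.
        4 is a leaf — visit 4.
      At 6: no right child.
      Visit 6.
    At 25: no right child.
    Visit 25.
  Visit 31.
Visit 39.
Full post-order sequence: 22, 20, 12, 13, 8, 29, 35, 4, 6, 25, 31, 39.

6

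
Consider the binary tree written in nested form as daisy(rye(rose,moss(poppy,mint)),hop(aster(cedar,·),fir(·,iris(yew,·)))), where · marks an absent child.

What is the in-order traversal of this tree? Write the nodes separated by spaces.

In-order visits the left subtree, then the node, then the right subtree.
At daisy: go left to rye.
  At rye: go left to rose.
    rose is a leaf — visit rose.
  Visit rye.
  At rye: go right to moss.
    At moss: go left to poppy.
      poppy is a leaf — visit poppy.
    Visit moss.
    At moss: go right to mint.
      mint is a leaf — visit mint.
Visit daisy.
At daisy: go right to hop.
  At hop: go left to aster.
    At aster: go left to cedar.
      cedar is a leaf — visit cedar.
    Visit aster.
    At aster: no right child.
  Visit hop.
  At hop: go right to fir.
    At fir: no left child.
    Visit fir.
    At fir: go right to iris.
      At iris: go left to yew.
        yew is a leaf — visit yew.
      Visit iris.
      At iris: no right child.

rose rye poppy moss mint daisy cedar aster hop fir yew iris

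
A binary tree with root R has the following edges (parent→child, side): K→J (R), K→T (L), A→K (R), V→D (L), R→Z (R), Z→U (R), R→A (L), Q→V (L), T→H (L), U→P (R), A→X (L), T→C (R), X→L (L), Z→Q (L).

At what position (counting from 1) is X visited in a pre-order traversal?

3

Pre-order visits the node, then its left subtree, then its right subtree.
Visit R.
At R: go left to A.
  Visit A.
  At A: go left to X.
    Visit X.
    At X: go left to L.
      L is a leaf — visit L.
    At X: no right child.
  At A: go right to K.
    Visit K.
    At K: go left to T.
      Visit T.
      At T: go left to H.
        H is a leaf — visit H.
      At T: go right to C.
        C is a leaf — visit C.
    At K: go right to J.
      J is a leaf — visit J.
At R: go right to Z.
  Visit Z.
  At Z: go left to Q.
    Visit Q.
    At Q: go left to V.
      Visit V.
      At V: go left to D.
        D is a leaf — visit D.
      At V: no right child.
    At Q: no right child.
  At Z: go right to U.
    Visit U.
    At U: no left child.
    At U: go right to P.
      P is a leaf — visit P.
Full pre-order sequence: R, A, X, L, K, T, H, C, J, Z, Q, V, D, U, P.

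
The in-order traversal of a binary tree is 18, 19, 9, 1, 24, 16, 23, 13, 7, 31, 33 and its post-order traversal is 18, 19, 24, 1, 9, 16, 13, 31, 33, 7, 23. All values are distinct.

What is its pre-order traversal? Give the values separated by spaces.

23 16 9 19 18 1 24 7 13 33 31

The last element of post-order is the root; it splits in-order into left and right subtrees.
Root 23: left subtree has 6 nodes {18, 19, 9, 1, 24, 16}, right has 4 {13, 7, 31, 33}.
  Root 16: left subtree has 5 nodes {18, 19, 9, 1, 24}, right has 0 { }.
    Root 9: left subtree has 2 nodes {18, 19}, right has 2 {1, 24}.
      Root 19: left subtree has 1 node {18}, right has 0 { }.
      Root 1: left subtree has 0 nodes { }, right has 1 {24}.
  Root 7: left subtree has 1 node {13}, right has 2 {31, 33}.
    Root 33: left subtree has 1 node {31}, right has 0 { }.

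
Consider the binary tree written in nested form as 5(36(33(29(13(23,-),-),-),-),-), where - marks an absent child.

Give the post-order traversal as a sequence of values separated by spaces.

23 13 29 33 36 5

Post-order visits the left subtree, then the right subtree, then the node.
At 5: go left to 36.
  At 36: go left to 33.
    At 33: go left to 29.
      At 29: go left to 13.
        At 13: go left to 23.
          23 is a leaf — visit 23.
        At 13: no right child.
        Visit 13.
      At 29: no right child.
      Visit 29.
    At 33: no right child.
    Visit 33.
  At 36: no right child.
  Visit 36.
At 5: no right child.
Visit 5.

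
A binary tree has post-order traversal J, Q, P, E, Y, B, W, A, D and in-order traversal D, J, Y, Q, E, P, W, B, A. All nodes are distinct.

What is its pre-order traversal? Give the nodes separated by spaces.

The last element of post-order is the root; it splits in-order into left and right subtrees.
Root D: left subtree has 0 nodes { }, right has 8 {J, Y, Q, E, P, W, B, A}.
  Root A: left subtree has 7 nodes {J, Y, Q, E, P, W, B}, right has 0 { }.
    Root W: left subtree has 5 nodes {J, Y, Q, E, P}, right has 1 {B}.
      Root Y: left subtree has 1 node {J}, right has 3 {Q, E, P}.
        Root E: left subtree has 1 node {Q}, right has 1 {P}.

D A W Y J E Q P B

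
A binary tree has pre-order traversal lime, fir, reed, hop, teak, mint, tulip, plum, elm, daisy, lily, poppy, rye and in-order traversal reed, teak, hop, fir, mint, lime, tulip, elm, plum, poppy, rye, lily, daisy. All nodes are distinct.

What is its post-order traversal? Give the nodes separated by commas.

teak, hop, reed, mint, fir, elm, rye, poppy, lily, daisy, plum, tulip, lime

The first element of pre-order is the root; it splits in-order into left and right subtrees.
Root lime: left subtree has 5 nodes {reed, teak, hop, fir, mint}, right has 7 {tulip, elm, plum, poppy, rye, lily, daisy}.
  Root fir: left subtree has 3 nodes {reed, teak, hop}, right has 1 {mint}.
    Root reed: left subtree has 0 nodes { }, right has 2 {teak, hop}.
      Root hop: left subtree has 1 node {teak}, right has 0 { }.
  Root tulip: left subtree has 0 nodes { }, right has 6 {elm, plum, poppy, rye, lily, daisy}.
    Root plum: left subtree has 1 node {elm}, right has 4 {poppy, rye, lily, daisy}.
      Root daisy: left subtree has 3 nodes {poppy, rye, lily}, right has 0 { }.
        Root lily: left subtree has 2 nodes {poppy, rye}, right has 0 { }.
          Root poppy: left subtree has 0 nodes { }, right has 1 {rye}.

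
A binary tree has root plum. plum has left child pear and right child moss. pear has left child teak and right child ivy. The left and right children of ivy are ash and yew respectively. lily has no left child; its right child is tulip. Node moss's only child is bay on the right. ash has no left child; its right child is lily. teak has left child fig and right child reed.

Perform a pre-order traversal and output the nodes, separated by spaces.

plum pear teak fig reed ivy ash lily tulip yew moss bay

Pre-order visits the node, then its left subtree, then its right subtree.
Visit plum.
At plum: go left to pear.
  Visit pear.
  At pear: go left to teak.
    Visit teak.
    At teak: go left to fig.
      fig is a leaf — visit fig.
    At teak: go right to reed.
      reed is a leaf — visit reed.
  At pear: go right to ivy.
    Visit ivy.
    At ivy: go left to ash.
      Visit ash.
      At ash: no left child.
      At ash: go right to lily.
        Visit lily.
        At lily: no left child.
        At lily: go right to tulip.
          tulip is a leaf — visit tulip.
    At ivy: go right to yew.
      yew is a leaf — visit yew.
At plum: go right to moss.
  Visit moss.
  At moss: no left child.
  At moss: go right to bay.
    bay is a leaf — visit bay.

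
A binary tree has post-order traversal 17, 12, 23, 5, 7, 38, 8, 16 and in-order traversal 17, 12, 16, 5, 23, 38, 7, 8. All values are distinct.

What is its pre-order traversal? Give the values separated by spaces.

The last element of post-order is the root; it splits in-order into left and right subtrees.
Root 16: left subtree has 2 nodes {17, 12}, right has 5 {5, 23, 38, 7, 8}.
  Root 12: left subtree has 1 node {17}, right has 0 { }.
  Root 8: left subtree has 4 nodes {5, 23, 38, 7}, right has 0 { }.
    Root 38: left subtree has 2 nodes {5, 23}, right has 1 {7}.
      Root 5: left subtree has 0 nodes { }, right has 1 {23}.

16 12 17 8 38 5 23 7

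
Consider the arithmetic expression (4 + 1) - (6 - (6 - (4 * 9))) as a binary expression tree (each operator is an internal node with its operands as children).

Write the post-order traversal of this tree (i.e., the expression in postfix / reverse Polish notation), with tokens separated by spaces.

Post-order on an expression tree gives postfix notation: for each operator, emit left operand, right operand, then the operator.

4 1 + 6 6 4 9 * - - -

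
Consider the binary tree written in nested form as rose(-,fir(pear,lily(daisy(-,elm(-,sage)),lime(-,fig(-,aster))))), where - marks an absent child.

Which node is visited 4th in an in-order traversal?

In-order visits the left subtree, then the node, then the right subtree.
At rose: no left child.
Visit rose.
At rose: go right to fir.
  At fir: go left to pear.
    pear is a leaf — visit pear.
  Visit fir.
  At fir: go right to lily.
    At lily: go left to daisy.
      At daisy: no left child.
      Visit daisy.
      At daisy: go right to elm.
        At elm: no left child.
        Visit elm.
        At elm: go right to sage.
          sage is a leaf — visit sage.
    Visit lily.
    At lily: go right to lime.
      At lime: no left child.
      Visit lime.
      At lime: go right to fig.
        At fig: no left child.
        Visit fig.
        At fig: go right to aster.
          aster is a leaf — visit aster.
Full in-order sequence: rose, pear, fir, daisy, elm, sage, lily, lime, fig, aster.

daisy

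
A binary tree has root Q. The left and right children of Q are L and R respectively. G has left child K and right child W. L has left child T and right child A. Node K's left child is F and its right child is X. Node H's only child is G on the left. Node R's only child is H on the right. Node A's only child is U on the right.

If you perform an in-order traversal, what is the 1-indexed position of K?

In-order visits the left subtree, then the node, then the right subtree.
At Q: go left to L.
  At L: go left to T.
    T is a leaf — visit T.
  Visit L.
  At L: go right to A.
    At A: no left child.
    Visit A.
    At A: go right to U.
      U is a leaf — visit U.
Visit Q.
At Q: go right to R.
  At R: no left child.
  Visit R.
  At R: go right to H.
    At H: go left to G.
      At G: go left to K.
        At K: go left to F.
          F is a leaf — visit F.
        Visit K.
        At K: go right to X.
          X is a leaf — visit X.
      Visit G.
      At G: go right to W.
        W is a leaf — visit W.
    Visit H.
    At H: no right child.
Full in-order sequence: T, L, A, U, Q, R, F, K, X, G, W, H.

8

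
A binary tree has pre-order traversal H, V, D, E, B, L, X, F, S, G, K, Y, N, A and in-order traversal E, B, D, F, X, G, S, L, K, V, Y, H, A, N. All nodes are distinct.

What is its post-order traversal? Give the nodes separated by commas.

B, E, F, G, S, X, K, L, D, Y, V, A, N, H

The first element of pre-order is the root; it splits in-order into left and right subtrees.
Root H: left subtree has 11 nodes {E, B, D, F, X, G, S, L, K, V, Y}, right has 2 {A, N}.
  Root V: left subtree has 9 nodes {E, B, D, F, X, G, S, L, K}, right has 1 {Y}.
    Root D: left subtree has 2 nodes {E, B}, right has 6 {F, X, G, S, L, K}.
      Root E: left subtree has 0 nodes { }, right has 1 {B}.
      Root L: left subtree has 4 nodes {F, X, G, S}, right has 1 {K}.
        Root X: left subtree has 1 node {F}, right has 2 {G, S}.
          Root S: left subtree has 1 node {G}, right has 0 { }.
  Root N: left subtree has 1 node {A}, right has 0 { }.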